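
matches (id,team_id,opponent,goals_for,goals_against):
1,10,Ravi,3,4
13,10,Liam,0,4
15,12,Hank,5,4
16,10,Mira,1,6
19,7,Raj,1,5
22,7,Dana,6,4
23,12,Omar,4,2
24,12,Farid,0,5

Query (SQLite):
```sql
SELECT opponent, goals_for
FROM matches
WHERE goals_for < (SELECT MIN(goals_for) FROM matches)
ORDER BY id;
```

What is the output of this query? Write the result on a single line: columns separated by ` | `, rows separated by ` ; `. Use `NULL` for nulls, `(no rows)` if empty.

(no rows)

Scalar subquery: MIN(goals_for) over all matches rows = 0.
Keep rows where goals_for < that value.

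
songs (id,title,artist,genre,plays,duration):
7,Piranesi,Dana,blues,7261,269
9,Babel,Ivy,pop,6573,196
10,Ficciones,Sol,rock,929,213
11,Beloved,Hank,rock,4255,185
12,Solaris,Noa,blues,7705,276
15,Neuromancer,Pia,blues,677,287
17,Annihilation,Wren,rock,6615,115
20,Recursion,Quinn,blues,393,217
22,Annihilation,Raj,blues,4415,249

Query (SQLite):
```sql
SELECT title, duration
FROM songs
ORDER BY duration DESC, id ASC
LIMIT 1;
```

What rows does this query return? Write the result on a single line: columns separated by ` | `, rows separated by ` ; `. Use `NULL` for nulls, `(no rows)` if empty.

Neuromancer | 287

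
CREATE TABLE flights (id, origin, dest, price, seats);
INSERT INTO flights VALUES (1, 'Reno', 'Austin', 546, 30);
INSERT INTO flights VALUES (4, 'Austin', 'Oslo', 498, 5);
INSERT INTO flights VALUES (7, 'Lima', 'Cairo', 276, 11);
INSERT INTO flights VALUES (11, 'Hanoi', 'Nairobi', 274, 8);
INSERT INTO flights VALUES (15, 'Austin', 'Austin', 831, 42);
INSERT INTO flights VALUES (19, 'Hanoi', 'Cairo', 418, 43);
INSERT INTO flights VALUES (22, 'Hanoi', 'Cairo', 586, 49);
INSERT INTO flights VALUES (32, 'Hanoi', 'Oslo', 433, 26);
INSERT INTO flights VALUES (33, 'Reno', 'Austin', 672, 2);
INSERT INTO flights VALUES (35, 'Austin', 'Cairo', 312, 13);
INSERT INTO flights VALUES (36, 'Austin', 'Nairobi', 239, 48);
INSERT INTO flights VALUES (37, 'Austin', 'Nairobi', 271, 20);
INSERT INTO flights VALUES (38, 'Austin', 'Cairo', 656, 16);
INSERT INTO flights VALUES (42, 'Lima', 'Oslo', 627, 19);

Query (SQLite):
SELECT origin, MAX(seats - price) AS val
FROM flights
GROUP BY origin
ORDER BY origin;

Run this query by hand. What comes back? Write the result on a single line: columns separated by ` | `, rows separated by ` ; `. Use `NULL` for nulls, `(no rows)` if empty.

For each row compute seats - price.
Group by origin; take MAX of the expression per group.
  Austin: ids {4, 15, 35, 36, 37, 38} → MAX(seats - price)=-191
  Hanoi: ids {11, 19, 22, 32} → MAX(seats - price)=-266
  Lima: ids {7, 42} → MAX(seats - price)=-265
  Reno: ids {1, 33} → MAX(seats - price)=-516

Austin | -191 ; Hanoi | -266 ; Lima | -265 ; Reno | -516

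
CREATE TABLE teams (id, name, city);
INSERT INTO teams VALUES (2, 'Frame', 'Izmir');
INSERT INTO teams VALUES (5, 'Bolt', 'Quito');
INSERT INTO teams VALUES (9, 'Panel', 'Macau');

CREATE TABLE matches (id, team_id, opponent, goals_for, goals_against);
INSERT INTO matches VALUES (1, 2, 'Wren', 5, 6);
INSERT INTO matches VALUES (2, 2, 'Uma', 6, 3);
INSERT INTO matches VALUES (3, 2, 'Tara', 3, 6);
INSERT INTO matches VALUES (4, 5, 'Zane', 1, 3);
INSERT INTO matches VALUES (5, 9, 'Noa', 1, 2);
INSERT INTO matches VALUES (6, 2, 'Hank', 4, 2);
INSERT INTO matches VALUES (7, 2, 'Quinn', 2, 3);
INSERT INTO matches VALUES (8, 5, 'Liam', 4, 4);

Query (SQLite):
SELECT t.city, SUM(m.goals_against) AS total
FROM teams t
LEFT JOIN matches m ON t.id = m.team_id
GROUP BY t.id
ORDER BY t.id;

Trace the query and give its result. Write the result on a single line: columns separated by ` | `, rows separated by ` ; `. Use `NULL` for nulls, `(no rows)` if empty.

LEFT JOIN keeps every teams row; unmatched ones get NULL for matches columns.
Group by teams.id and compute SUM(m.goals_against). SUM over an all-NULL group is NULL.
  2: ids {1, 2, 3, 6, 7} → SUM(m.goals_against)=20
  5: ids {4, 8} → SUM(m.goals_against)=7
  9: ids {5} → SUM(m.goals_against)=2

Izmir | 20 ; Quito | 7 ; Macau | 2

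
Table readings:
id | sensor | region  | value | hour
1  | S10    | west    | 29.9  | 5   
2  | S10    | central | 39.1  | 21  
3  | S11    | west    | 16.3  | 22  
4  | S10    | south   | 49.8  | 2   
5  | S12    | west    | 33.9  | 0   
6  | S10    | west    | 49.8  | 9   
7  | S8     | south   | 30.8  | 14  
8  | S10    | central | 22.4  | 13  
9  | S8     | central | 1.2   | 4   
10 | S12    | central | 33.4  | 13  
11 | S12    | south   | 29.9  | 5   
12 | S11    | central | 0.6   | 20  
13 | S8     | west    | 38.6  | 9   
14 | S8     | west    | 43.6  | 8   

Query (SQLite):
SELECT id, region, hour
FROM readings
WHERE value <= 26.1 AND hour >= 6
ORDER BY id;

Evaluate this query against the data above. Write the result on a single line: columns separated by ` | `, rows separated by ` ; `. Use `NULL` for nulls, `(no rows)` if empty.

value <= 26.1: ids {3, 8, 9, 12}
hour >= 6: ids {2, 3, 6, 7, 8, 10, 12, 13, 14}
Combine with AND.

3 | west | 22 ; 8 | central | 13 ; 12 | central | 20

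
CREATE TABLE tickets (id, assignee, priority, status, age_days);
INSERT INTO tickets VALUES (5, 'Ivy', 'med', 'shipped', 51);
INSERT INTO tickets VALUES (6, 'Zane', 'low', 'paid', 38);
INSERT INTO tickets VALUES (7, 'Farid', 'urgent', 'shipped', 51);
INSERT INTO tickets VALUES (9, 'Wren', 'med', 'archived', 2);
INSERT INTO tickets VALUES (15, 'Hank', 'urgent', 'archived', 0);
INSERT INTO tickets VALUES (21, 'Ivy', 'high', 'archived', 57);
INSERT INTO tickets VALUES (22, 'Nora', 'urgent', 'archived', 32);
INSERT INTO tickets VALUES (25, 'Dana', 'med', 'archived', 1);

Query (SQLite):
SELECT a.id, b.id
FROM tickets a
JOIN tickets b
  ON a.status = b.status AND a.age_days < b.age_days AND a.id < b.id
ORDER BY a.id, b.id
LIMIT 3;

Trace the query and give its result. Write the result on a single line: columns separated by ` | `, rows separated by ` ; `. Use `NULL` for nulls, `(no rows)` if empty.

9 | 21 ; 9 | 22 ; 15 | 21

Pairs (a,b) with same status, a.age_days < b.age_days, a.id < b.id.
status groups: archived:{9,15,21,22,25} paid:{6} shipped:{5,7}
Ordered by (a.id, b.id); first 3.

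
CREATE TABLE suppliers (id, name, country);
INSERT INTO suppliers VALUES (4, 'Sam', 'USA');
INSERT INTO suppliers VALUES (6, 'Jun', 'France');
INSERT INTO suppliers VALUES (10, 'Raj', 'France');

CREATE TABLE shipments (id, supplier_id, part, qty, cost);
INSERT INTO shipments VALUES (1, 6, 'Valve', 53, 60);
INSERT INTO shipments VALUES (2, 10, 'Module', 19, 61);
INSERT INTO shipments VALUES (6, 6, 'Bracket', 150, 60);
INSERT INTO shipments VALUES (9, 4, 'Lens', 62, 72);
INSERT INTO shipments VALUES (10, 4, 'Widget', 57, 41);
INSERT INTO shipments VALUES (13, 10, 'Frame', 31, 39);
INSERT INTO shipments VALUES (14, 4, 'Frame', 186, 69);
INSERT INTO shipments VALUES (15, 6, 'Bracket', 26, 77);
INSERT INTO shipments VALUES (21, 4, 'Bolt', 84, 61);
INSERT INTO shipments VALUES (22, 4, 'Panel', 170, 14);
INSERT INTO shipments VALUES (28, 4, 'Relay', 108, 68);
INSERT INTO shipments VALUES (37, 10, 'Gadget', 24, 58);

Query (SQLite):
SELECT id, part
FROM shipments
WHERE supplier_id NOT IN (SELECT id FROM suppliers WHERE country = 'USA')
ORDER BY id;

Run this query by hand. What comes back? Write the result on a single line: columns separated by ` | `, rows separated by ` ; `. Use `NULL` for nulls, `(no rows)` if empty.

Inner query: suppliers.id where country = 'USA'.
Outer: keep shipments rows whose supplier_id is not in that set.
Inner query → {4}

1 | Valve ; 2 | Module ; 6 | Bracket ; 13 | Frame ; 15 | Bracket ; 37 | Gadget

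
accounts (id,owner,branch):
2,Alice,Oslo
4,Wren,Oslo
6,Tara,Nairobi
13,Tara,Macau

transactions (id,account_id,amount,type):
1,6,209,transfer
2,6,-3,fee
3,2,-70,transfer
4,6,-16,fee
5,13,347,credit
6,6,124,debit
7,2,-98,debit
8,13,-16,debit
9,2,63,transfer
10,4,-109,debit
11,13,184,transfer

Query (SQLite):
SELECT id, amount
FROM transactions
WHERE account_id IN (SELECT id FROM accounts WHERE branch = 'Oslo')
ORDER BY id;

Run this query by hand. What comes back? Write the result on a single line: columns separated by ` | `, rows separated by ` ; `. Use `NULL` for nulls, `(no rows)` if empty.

3 | -70 ; 7 | -98 ; 9 | 63 ; 10 | -109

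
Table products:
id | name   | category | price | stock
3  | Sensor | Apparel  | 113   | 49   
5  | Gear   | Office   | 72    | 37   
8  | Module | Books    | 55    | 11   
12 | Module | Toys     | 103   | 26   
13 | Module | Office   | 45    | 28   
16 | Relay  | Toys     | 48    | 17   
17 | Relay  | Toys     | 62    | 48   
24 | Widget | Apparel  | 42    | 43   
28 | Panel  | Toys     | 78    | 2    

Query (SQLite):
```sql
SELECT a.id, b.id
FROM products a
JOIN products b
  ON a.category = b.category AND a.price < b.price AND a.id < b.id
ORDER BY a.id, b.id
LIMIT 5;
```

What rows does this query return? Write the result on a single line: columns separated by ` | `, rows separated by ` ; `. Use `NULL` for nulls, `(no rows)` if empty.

Pairs (a,b) with same category, a.price < b.price, a.id < b.id.
category groups: Apparel:{3,24} Books:{8} Office:{5,13} Toys:{12,16,17,28}
Ordered by (a.id, b.id); first 5.

16 | 17 ; 16 | 28 ; 17 | 28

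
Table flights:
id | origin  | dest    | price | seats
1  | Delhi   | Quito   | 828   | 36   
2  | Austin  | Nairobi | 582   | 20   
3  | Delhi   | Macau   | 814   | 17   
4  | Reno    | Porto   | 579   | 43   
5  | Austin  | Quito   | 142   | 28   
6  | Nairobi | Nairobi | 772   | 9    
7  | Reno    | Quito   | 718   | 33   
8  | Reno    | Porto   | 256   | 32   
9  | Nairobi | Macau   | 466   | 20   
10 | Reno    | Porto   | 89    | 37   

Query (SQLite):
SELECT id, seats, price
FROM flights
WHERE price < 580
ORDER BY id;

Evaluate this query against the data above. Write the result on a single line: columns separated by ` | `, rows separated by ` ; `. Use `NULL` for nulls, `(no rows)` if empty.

4 | 43 | 579 ; 5 | 28 | 142 ; 8 | 32 | 256 ; 9 | 20 | 466 ; 10 | 37 | 89

price < 580: ids {4, 5, 8, 9, 10}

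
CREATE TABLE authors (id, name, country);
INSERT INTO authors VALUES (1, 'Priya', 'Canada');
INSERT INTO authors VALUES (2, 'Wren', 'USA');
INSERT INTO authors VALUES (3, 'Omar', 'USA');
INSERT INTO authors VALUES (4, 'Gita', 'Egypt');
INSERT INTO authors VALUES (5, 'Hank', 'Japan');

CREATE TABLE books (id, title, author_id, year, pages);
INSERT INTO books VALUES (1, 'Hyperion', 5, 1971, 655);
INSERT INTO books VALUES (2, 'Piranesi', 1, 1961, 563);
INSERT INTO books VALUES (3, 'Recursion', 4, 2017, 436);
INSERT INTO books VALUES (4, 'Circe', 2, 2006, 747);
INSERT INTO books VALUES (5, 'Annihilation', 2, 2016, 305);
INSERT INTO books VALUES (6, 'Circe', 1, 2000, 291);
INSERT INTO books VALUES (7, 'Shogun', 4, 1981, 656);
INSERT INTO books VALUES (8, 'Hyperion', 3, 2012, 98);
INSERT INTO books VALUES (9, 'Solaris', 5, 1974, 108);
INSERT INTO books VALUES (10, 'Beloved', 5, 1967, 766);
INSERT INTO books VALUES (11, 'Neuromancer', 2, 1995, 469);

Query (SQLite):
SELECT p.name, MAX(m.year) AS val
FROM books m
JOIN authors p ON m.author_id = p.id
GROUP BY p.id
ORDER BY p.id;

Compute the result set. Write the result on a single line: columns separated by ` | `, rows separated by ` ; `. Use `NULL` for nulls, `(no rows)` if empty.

Join each books row to its authors via author_id.
Group joined rows by authors.id; compute MAX(m.year) per group.
  1: ids {2, 6} → MAX(m.year)=2000
  2: ids {4, 5, 11} → MAX(m.year)=2016
  3: ids {8} → MAX(m.year)=2012
  4: ids {3, 7} → MAX(m.year)=2017
  5: ids {1, 9, 10} → MAX(m.year)=1974

Priya | 2000 ; Wren | 2016 ; Omar | 2012 ; Gita | 2017 ; Hank | 1974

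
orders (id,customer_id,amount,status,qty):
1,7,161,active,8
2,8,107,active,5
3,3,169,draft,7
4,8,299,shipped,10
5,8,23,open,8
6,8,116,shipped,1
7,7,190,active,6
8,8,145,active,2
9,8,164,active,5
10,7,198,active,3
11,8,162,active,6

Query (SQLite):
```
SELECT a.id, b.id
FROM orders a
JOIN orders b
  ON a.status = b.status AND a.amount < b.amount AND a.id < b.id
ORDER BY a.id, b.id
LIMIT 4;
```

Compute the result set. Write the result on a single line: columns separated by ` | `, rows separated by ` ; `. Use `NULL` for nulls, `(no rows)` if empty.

1 | 7 ; 1 | 9 ; 1 | 10 ; 1 | 11

Pairs (a,b) with same status, a.amount < b.amount, a.id < b.id.
status groups: active:{1,2,7,8,9,10,11} draft:{3} open:{5} shipped:{4,6}
Ordered by (a.id, b.id); first 4.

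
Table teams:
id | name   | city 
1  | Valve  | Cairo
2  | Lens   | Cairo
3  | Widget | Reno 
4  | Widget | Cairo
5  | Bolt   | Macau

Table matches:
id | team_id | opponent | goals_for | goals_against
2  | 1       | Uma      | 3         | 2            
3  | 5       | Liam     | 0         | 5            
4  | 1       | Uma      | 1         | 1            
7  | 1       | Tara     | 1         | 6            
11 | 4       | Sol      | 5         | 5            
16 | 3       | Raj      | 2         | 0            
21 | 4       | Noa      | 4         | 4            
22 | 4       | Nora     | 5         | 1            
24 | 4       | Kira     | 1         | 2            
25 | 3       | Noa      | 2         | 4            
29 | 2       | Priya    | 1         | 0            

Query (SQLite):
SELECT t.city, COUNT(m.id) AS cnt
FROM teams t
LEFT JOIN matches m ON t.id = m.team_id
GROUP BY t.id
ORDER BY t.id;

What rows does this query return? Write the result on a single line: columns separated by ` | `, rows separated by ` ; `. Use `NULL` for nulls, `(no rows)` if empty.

LEFT JOIN keeps every teams row; unmatched ones get NULL for matches columns.
Group by teams.id and compute COUNT(m.id). COUNT(col) of an all-NULL group is 0.
  1: ids {2, 4, 7} → COUNT(m.id)=3
  2: ids {29} → COUNT(m.id)=1
  3: ids {16, 25} → COUNT(m.id)=2
  4: ids {11, 21, 22, 24} → COUNT(m.id)=4
  5: ids {3} → COUNT(m.id)=1

Cairo | 3 ; Cairo | 1 ; Reno | 2 ; Cairo | 4 ; Macau | 1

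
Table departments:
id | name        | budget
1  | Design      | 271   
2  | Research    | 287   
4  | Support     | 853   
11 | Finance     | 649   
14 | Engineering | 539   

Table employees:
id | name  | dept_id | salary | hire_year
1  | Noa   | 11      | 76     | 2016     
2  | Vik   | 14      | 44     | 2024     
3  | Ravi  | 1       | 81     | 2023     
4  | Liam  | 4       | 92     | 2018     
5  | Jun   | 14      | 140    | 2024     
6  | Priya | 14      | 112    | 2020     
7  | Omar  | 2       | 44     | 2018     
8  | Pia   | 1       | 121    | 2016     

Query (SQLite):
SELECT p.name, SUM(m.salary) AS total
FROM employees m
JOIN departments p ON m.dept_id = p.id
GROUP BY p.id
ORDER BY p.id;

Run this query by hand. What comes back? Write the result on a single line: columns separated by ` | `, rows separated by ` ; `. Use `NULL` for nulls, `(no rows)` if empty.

Design | 202 ; Research | 44 ; Support | 92 ; Finance | 76 ; Engineering | 296

Join each employees row to its departments via dept_id.
Group joined rows by departments.id; compute SUM(m.salary) per group.
  1: ids {3, 8} → SUM(m.salary)=202
  2: ids {7} → SUM(m.salary)=44
  4: ids {4} → SUM(m.salary)=92
  11: ids {1} → SUM(m.salary)=76
  14: ids {2, 5, 6} → SUM(m.salary)=296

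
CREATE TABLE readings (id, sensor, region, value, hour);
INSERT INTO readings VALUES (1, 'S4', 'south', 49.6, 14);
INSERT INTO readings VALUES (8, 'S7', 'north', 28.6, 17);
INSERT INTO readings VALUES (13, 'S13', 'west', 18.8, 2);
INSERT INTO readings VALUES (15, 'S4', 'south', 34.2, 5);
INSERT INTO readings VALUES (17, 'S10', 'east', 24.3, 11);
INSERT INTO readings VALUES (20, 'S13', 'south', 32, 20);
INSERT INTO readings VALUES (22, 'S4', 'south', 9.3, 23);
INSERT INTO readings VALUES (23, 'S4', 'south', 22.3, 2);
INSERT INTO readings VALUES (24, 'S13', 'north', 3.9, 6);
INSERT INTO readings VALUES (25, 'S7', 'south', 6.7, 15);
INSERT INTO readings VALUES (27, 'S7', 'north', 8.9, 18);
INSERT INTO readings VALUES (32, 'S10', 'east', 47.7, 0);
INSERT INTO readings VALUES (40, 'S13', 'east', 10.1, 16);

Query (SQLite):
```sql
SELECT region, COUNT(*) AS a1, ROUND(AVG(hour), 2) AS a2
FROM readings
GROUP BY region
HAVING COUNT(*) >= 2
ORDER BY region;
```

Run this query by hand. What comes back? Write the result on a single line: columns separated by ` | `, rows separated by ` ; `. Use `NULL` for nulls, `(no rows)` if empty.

east | 3 | 9 ; north | 3 | 13.67 ; south | 6 | 13.17

Group readings by region.
Per group compute: COUNT(*), ROUND(AVG(hour), 2).
HAVING: drop groups with fewer than 2 rows.
  east: ids {17, 32, 40} → COUNT(*)=3, ROUND(AVG(hour), 2)=9
  north: ids {8, 24, 27} → COUNT(*)=3, ROUND(AVG(hour), 2)=13.67
  south: ids {1, 15, 20, 22, 23, 25} → COUNT(*)=6, ROUND(AVG(hour), 2)=13.17
  west: ids {13} → COUNT(*)=1, ROUND(AVG(hour), 2)=2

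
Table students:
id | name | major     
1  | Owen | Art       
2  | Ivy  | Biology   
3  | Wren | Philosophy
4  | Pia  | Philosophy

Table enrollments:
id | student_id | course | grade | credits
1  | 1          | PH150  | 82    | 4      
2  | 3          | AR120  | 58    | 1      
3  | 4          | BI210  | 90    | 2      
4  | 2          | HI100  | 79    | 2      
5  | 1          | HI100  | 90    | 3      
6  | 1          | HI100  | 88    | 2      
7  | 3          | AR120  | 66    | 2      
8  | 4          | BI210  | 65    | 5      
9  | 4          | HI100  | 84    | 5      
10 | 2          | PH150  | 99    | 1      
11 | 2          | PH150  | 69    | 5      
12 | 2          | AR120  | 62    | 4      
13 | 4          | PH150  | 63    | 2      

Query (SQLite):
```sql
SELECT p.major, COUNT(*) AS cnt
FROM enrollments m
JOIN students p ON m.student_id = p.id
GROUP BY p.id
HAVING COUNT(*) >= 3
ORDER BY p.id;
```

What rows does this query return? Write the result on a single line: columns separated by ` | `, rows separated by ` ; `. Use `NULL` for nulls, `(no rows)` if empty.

Join each enrollments row to its students via student_id.
Group joined rows by students.id; compute COUNT(*) per group.
HAVING: keep groups with count ≥ 3.
  1: ids {1, 5, 6} → COUNT(*)=3
  2: ids {4, 10, 11, 12} → COUNT(*)=4
  3: ids {2, 7} → COUNT(*)=2
  4: ids {3, 8, 9, 13} → COUNT(*)=4

Art | 3 ; Biology | 4 ; Philosophy | 4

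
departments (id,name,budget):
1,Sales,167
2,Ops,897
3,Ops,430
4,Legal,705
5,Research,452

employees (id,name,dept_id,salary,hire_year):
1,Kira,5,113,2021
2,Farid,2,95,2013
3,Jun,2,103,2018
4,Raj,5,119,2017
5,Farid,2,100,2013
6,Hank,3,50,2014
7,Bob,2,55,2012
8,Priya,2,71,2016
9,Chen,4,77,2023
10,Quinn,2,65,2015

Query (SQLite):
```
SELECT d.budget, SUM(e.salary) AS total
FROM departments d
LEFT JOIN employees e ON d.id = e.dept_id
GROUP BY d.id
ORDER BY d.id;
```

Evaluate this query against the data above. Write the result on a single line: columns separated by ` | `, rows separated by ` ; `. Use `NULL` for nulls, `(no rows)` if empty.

LEFT JOIN keeps every departments row; unmatched ones get NULL for employees columns.
Group by departments.id and compute SUM(e.salary). SUM over an all-NULL group is NULL.
  1: ids {—} → SUM(e.salary)=NULL
  2: ids {2, 3, 5, 7, 8, 10} → SUM(e.salary)=489
  3: ids {6} → SUM(e.salary)=50
  4: ids {9} → SUM(e.salary)=77
  5: ids {1, 4} → SUM(e.salary)=232

167 | NULL ; 897 | 489 ; 430 | 50 ; 705 | 77 ; 452 | 232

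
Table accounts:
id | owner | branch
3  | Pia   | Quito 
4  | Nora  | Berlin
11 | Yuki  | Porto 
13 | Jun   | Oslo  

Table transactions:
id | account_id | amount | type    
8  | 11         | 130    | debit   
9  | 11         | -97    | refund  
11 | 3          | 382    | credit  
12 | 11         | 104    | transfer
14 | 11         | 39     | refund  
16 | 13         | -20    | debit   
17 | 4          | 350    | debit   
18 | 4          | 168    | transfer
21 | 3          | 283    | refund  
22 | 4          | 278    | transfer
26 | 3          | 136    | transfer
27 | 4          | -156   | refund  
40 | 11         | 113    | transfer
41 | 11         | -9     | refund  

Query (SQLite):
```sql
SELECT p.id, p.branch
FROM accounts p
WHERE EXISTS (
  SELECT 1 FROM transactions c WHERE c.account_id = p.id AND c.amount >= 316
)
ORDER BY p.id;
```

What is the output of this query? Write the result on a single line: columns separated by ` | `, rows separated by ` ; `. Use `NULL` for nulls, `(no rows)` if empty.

3 | Quito ; 4 | Berlin

For each accounts row, check whether any transactions with matching account_id has amount >= 316.
Keep rows where that is true.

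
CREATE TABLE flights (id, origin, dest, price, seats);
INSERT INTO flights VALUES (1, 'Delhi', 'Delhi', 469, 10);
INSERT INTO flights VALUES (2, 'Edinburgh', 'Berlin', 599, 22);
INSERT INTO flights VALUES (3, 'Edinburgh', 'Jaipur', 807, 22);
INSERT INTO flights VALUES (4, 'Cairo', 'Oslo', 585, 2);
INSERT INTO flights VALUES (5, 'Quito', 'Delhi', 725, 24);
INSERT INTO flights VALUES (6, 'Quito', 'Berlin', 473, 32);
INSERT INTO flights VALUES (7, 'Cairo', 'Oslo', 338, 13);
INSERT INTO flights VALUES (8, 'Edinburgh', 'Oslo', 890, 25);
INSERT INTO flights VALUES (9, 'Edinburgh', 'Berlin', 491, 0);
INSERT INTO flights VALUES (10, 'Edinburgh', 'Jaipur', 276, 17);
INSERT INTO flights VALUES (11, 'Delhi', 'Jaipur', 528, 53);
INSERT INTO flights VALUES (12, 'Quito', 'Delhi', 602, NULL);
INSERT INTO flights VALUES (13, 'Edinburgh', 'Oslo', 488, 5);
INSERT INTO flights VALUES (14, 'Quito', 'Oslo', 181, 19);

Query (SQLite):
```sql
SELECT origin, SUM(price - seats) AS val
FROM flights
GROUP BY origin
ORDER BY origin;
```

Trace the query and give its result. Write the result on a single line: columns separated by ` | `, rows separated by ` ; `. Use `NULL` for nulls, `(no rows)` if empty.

Cairo | 908 ; Delhi | 934 ; Edinburgh | 3460 ; Quito | 1304

For each row compute price - seats.
Group by origin; take SUM of the expression per group.
  Cairo: ids {4, 7} → SUM(price - seats)=908
  Delhi: ids {1, 11} → SUM(price - seats)=934
  Edinburgh: ids {2, 3, 8, 9, 10, 13} → SUM(price - seats)=3460
  Quito: ids {5, 6, 12, 14} → SUM(price - seats)=1304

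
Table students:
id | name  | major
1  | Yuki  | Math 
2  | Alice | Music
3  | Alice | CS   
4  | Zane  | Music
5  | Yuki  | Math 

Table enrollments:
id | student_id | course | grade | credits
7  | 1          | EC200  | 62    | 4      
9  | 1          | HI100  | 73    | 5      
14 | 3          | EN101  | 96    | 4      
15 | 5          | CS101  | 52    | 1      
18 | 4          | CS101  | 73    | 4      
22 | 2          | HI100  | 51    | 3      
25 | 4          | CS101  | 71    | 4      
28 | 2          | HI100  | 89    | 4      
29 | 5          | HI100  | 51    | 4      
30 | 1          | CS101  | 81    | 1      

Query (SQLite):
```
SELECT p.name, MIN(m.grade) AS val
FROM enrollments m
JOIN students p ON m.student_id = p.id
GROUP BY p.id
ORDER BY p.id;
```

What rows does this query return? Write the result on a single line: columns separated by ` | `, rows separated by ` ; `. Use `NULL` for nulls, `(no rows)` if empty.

Yuki | 62 ; Alice | 51 ; Alice | 96 ; Zane | 71 ; Yuki | 51

Join each enrollments row to its students via student_id.
Group joined rows by students.id; compute MIN(m.grade) per group.
  1: ids {7, 9, 30} → MIN(m.grade)=62
  2: ids {22, 28} → MIN(m.grade)=51
  3: ids {14} → MIN(m.grade)=96
  4: ids {18, 25} → MIN(m.grade)=71
  5: ids {15, 29} → MIN(m.grade)=51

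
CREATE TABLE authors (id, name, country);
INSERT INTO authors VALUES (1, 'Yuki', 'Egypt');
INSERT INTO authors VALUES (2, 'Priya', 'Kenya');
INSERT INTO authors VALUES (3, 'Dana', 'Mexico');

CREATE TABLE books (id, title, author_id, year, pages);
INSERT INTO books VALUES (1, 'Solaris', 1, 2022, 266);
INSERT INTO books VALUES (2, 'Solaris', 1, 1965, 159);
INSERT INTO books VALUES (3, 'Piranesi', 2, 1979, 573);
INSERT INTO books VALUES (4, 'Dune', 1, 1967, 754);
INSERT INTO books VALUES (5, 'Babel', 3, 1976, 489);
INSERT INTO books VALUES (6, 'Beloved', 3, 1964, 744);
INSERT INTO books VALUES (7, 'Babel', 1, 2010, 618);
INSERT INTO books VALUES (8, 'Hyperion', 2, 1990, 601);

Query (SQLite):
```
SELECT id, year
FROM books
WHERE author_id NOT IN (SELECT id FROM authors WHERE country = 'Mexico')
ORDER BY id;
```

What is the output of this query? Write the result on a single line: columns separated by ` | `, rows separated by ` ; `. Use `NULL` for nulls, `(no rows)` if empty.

1 | 2022 ; 2 | 1965 ; 3 | 1979 ; 4 | 1967 ; 7 | 2010 ; 8 | 1990

Inner query: authors.id where country = 'Mexico'.
Outer: keep books rows whose author_id is not in that set.
Inner query → {3}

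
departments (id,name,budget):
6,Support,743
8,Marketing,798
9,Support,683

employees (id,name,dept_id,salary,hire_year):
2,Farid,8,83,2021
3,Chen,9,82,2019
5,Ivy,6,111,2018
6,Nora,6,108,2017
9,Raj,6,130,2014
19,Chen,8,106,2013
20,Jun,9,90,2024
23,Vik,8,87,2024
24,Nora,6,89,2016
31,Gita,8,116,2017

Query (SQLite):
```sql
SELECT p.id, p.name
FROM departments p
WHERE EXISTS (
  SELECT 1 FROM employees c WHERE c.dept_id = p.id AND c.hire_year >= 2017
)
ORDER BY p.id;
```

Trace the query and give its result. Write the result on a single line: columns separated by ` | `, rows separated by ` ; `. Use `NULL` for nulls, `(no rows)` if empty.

For each departments row, check whether any employees with matching dept_id has hire_year >= 2017.
Keep rows where that is true.

6 | Support ; 8 | Marketing ; 9 | Support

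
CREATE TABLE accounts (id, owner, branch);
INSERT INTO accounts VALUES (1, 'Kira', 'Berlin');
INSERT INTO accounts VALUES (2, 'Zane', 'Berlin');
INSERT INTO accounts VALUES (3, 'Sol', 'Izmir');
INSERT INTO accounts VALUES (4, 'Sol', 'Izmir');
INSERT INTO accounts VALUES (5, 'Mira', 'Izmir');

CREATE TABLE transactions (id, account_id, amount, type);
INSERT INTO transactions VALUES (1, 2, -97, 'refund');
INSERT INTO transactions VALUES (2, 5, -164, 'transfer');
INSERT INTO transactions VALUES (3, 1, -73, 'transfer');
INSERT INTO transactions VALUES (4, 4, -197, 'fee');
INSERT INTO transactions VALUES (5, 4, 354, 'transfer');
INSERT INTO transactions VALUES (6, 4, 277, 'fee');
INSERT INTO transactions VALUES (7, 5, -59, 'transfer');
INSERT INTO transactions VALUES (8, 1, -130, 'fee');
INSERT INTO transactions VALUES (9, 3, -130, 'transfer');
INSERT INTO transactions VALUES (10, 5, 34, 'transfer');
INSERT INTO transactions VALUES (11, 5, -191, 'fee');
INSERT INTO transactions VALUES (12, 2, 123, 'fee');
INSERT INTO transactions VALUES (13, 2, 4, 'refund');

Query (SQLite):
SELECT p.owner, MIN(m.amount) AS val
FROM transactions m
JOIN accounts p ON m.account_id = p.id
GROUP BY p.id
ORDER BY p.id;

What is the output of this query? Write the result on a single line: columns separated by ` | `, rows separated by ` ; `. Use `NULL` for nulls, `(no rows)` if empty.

Kira | -130 ; Zane | -97 ; Sol | -130 ; Sol | -197 ; Mira | -191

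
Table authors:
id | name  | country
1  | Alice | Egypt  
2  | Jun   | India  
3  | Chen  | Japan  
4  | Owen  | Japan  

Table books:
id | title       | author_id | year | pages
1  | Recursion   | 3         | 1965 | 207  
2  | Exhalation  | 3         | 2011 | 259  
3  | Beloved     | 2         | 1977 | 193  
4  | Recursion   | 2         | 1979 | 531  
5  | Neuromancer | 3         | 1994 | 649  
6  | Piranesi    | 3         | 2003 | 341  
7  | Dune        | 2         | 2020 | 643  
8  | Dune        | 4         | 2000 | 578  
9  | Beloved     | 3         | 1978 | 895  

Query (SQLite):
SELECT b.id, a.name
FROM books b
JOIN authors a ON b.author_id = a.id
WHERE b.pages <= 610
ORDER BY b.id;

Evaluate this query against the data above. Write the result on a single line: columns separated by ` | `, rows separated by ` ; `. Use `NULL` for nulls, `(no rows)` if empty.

Each books row matches the authors row where author_id = authors.id.
Then keep rows with b.pages <= 610.

1 | Chen ; 2 | Chen ; 3 | Jun ; 4 | Jun ; 6 | Chen ; 8 | Owen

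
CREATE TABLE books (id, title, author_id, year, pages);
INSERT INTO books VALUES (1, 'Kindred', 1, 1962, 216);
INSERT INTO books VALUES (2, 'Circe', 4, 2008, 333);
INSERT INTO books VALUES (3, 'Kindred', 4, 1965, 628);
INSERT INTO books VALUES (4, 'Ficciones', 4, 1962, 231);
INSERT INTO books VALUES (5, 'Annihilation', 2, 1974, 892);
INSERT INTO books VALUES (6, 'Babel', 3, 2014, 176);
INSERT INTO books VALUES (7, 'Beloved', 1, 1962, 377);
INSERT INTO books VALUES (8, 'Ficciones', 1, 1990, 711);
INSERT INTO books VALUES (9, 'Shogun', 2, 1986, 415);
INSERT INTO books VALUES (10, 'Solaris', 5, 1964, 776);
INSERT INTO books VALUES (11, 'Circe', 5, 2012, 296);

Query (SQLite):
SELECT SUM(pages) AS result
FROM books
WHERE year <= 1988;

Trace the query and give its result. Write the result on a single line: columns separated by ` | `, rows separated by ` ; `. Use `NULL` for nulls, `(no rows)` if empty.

Rows where year <= 1988 → pages values: [216, 628, 231, 892, 377, 415, 776].
SUM of non-NULL values = 3535.

3535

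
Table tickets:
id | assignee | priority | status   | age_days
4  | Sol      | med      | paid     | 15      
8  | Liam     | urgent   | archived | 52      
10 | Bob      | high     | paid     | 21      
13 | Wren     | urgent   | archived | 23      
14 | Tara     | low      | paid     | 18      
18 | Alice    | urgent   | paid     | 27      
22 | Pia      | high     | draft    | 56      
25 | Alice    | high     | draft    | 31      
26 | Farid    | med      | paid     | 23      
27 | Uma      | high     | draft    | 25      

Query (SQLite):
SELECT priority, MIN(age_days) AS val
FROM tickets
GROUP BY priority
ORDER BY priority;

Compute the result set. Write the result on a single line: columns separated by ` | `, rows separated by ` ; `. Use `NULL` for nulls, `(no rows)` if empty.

Partition tickets by priority; compute MIN(age_days) within each group.
  high: ids {10, 22, 25, 27} → MIN(age_days)=21
  low: ids {14} → MIN(age_days)=18
  med: ids {4, 26} → MIN(age_days)=15
  urgent: ids {8, 13, 18} → MIN(age_days)=23

high | 21 ; low | 18 ; med | 15 ; urgent | 23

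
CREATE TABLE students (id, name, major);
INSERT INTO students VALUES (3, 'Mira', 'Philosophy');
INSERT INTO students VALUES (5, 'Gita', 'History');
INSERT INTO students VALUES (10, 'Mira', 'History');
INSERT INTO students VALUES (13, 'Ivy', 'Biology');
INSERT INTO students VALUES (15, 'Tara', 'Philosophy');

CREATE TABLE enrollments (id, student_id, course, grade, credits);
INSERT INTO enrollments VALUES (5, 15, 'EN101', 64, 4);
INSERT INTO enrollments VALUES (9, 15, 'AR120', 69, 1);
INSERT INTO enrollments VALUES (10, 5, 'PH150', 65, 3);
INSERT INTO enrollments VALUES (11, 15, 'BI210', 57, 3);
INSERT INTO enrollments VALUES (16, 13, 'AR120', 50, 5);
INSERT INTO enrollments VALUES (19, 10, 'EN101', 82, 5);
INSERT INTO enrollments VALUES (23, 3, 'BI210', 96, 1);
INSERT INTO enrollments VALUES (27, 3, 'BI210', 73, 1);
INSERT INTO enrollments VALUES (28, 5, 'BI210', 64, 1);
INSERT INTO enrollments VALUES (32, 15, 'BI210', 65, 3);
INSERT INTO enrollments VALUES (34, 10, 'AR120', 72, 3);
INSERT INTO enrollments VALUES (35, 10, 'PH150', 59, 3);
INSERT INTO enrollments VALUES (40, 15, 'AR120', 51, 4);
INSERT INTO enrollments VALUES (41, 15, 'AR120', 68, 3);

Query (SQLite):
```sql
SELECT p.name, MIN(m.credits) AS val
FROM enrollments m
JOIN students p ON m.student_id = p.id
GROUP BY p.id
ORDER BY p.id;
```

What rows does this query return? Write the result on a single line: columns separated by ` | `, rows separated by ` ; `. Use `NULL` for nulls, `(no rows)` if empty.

Mira | 1 ; Gita | 1 ; Mira | 3 ; Ivy | 5 ; Tara | 1

Join each enrollments row to its students via student_id.
Group joined rows by students.id; compute MIN(m.credits) per group.
  3: ids {23, 27} → MIN(m.credits)=1
  5: ids {10, 28} → MIN(m.credits)=1
  10: ids {19, 34, 35} → MIN(m.credits)=3
  13: ids {16} → MIN(m.credits)=5
  15: ids {5, 9, 11, 32, 40, 41} → MIN(m.credits)=1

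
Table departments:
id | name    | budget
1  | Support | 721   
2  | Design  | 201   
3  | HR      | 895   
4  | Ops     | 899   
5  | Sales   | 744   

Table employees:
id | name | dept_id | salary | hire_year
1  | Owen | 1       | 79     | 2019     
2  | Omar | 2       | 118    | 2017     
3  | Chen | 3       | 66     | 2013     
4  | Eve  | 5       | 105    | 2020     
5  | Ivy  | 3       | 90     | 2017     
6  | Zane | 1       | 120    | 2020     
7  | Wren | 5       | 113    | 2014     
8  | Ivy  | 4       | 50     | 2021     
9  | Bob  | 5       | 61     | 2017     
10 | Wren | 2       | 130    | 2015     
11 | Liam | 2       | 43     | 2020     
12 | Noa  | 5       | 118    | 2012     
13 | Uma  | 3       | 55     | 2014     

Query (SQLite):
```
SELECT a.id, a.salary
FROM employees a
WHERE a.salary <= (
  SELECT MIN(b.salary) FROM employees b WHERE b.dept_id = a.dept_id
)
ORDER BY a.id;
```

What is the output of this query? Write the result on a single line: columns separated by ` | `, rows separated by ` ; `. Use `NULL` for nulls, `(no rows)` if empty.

For each employees row a, compute MIN(salary) over rows sharing a.dept_id.
Keep row a if a.salary <= that per-group MIN.
  dept_id=1: MIN(salary) = 79
  dept_id=2: MIN(salary) = 43
  dept_id=3: MIN(salary) = 55
  dept_id=4: MIN(salary) = 50
  dept_id=5: MIN(salary) = 61

1 | 79 ; 8 | 50 ; 9 | 61 ; 11 | 43 ; 13 | 55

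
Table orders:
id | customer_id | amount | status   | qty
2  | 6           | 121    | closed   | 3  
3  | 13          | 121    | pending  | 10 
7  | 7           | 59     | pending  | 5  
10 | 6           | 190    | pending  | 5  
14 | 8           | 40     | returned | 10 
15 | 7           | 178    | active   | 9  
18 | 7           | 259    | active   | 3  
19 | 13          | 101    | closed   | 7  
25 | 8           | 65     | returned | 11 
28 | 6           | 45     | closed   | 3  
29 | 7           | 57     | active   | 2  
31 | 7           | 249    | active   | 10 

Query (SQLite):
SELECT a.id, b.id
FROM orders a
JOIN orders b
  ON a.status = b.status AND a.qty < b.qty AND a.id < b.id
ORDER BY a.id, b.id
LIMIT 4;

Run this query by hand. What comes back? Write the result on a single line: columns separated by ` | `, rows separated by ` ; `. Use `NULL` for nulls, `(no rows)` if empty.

2 | 19 ; 14 | 25 ; 15 | 31 ; 18 | 31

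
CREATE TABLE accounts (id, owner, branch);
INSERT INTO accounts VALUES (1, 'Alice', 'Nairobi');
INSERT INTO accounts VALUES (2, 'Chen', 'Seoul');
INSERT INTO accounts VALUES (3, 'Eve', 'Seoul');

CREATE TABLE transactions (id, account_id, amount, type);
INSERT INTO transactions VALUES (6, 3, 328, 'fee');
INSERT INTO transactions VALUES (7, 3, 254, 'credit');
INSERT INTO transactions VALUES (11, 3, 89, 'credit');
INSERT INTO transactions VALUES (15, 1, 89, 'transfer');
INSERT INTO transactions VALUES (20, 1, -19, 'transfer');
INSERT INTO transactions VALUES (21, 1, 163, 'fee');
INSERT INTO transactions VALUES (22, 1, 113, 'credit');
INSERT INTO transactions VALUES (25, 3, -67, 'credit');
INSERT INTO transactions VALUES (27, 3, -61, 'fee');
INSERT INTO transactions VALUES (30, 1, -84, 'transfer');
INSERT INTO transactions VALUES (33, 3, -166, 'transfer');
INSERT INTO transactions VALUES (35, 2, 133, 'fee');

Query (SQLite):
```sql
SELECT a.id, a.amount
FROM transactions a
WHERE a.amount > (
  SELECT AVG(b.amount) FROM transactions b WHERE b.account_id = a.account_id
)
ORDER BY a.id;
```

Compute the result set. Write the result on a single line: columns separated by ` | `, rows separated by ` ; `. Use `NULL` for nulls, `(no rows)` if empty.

For each transactions row a, compute AVG(amount) over rows sharing a.account_id.
Keep row a if a.amount > that per-group AVG.
  account_id=1: AVG(amount) = 52.4
  account_id=2: AVG(amount) = 133.0
  account_id=3: AVG(amount) = 62.833333

6 | 328 ; 7 | 254 ; 11 | 89 ; 15 | 89 ; 21 | 163 ; 22 | 113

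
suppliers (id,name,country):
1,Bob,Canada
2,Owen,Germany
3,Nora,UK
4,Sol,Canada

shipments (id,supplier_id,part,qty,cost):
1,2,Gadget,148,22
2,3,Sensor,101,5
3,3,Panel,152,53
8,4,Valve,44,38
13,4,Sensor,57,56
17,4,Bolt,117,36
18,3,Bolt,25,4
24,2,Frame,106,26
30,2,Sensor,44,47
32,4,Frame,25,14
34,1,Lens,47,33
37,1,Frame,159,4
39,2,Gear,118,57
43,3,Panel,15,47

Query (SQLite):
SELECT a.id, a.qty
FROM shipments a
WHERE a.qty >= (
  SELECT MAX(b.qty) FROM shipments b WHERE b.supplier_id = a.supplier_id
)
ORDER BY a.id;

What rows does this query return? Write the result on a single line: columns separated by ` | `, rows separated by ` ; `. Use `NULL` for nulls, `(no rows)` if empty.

1 | 148 ; 3 | 152 ; 17 | 117 ; 37 | 159

For each shipments row a, compute MAX(qty) over rows sharing a.supplier_id.
Keep row a if a.qty >= that per-group MAX.
  supplier_id=1: MAX(qty) = 159
  supplier_id=2: MAX(qty) = 148
  supplier_id=3: MAX(qty) = 152
  supplier_id=4: MAX(qty) = 117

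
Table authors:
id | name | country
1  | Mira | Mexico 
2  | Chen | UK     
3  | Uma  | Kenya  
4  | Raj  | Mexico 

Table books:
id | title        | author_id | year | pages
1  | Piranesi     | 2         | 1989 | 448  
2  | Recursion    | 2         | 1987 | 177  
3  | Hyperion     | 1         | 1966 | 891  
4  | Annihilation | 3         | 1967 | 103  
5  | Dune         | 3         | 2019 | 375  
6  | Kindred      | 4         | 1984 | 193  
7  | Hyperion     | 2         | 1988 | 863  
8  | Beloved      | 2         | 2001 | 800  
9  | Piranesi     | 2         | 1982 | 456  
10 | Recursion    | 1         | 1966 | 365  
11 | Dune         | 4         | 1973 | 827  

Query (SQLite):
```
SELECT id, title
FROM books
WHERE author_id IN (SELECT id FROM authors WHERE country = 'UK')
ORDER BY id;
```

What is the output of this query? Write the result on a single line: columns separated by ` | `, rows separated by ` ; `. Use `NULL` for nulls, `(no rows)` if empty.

1 | Piranesi ; 2 | Recursion ; 7 | Hyperion ; 8 | Beloved ; 9 | Piranesi

Inner query: authors.id where country = 'UK'.
Outer: keep books rows whose author_id is in that set.
Inner query → {2}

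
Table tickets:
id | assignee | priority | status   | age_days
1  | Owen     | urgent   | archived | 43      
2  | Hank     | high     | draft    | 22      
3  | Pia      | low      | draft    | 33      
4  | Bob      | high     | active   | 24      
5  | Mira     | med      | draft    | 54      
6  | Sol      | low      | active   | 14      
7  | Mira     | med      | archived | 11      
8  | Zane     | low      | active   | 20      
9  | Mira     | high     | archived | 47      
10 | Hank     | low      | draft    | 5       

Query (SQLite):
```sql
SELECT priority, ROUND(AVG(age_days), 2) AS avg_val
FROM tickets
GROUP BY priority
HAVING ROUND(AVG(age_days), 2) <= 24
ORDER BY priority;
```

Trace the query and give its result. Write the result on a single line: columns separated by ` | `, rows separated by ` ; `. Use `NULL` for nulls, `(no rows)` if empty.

low | 18

Partition tickets by priority; compute ROUND(AVG(age_days), 2) within each group.
HAVING: keep groups where ROUND(AVG(age_days), 2) <= 24.
  high: ids {2, 4, 9} → ROUND(AVG(age_days), 2)=31
  low: ids {3, 6, 8, 10} → ROUND(AVG(age_days), 2)=18
  med: ids {5, 7} → ROUND(AVG(age_days), 2)=32.5
  urgent: ids {1} → ROUND(AVG(age_days), 2)=43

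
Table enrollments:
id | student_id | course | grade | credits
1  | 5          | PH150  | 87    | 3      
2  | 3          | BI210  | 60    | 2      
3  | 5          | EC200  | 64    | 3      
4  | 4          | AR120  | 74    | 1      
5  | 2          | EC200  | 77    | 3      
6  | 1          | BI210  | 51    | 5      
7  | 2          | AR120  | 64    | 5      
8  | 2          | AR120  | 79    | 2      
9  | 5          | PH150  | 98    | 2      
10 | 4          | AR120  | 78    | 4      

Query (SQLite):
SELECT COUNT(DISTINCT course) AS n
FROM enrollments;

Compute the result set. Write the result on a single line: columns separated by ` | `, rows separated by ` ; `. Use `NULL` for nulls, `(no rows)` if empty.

Count distinct non-NULL course values.

4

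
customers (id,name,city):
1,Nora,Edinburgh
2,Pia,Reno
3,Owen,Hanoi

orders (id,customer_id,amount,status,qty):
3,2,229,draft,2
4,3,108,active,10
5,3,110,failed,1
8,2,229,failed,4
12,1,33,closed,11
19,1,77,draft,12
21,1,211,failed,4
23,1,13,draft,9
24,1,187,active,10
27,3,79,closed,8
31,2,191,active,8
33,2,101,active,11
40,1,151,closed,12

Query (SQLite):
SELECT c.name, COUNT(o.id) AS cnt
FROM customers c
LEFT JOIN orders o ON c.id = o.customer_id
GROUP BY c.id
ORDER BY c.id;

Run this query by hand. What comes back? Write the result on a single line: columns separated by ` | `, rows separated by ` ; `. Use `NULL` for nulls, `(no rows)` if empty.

LEFT JOIN keeps every customers row; unmatched ones get NULL for orders columns.
Group by customers.id and compute COUNT(o.id). COUNT(col) of an all-NULL group is 0.
  1: ids {12, 19, 21, 23, 24, 40} → COUNT(o.id)=6
  2: ids {3, 8, 31, 33} → COUNT(o.id)=4
  3: ids {4, 5, 27} → COUNT(o.id)=3

Nora | 6 ; Pia | 4 ; Owen | 3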